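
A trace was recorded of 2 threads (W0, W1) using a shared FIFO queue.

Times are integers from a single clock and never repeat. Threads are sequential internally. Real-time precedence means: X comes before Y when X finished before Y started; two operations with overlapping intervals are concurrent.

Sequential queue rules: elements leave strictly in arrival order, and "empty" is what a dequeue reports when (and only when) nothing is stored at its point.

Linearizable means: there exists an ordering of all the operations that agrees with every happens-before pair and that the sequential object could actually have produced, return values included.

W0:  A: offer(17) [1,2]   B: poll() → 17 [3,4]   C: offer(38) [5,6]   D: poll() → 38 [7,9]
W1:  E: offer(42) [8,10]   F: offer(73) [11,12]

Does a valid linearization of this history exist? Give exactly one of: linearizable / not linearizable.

linearizable

witness order: A, B, C, D, E, F
1. A offer(17), leaving queue <17>
2. B poll() → 17, leaving queue <>
3. C offer(38), leaving queue <38>
4. D poll() → 38, leaving queue <>
5. E offer(42), leaving queue <42>
6. F offer(73), leaving queue <42,73>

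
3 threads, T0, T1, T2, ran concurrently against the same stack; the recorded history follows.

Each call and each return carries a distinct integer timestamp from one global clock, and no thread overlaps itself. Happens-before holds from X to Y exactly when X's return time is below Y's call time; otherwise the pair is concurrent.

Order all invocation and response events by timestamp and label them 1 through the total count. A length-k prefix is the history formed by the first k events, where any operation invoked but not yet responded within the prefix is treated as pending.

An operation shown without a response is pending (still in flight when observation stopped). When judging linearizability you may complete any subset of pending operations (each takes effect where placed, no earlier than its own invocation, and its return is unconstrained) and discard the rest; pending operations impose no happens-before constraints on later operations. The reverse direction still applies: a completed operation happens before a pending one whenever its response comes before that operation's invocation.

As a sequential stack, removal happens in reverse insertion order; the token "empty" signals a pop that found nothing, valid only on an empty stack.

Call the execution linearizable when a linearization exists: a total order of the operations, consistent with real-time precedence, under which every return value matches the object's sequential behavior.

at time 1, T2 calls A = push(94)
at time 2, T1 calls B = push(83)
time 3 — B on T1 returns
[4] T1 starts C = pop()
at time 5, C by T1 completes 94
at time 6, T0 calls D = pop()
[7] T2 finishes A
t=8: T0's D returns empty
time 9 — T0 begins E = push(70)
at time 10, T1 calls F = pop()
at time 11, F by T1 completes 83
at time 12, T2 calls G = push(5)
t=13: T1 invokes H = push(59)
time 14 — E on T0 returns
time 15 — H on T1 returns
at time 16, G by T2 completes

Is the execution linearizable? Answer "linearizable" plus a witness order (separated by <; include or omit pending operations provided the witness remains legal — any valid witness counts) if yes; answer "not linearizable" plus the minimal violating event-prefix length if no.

already the first 8 events (up to D's response at time 8) admit no linearization; the first 7 still do
every one of the 4 real-time-consistent orders over 4 completed stack ops fails the sequential spec
take A, B, C, D: step 3 already fails, because C pop() → 94 cannot occur there
take B, A, C, D: step 4 already fails, because D pop() → empty cannot occur there

not linearizable — minimal violating prefix: 8 events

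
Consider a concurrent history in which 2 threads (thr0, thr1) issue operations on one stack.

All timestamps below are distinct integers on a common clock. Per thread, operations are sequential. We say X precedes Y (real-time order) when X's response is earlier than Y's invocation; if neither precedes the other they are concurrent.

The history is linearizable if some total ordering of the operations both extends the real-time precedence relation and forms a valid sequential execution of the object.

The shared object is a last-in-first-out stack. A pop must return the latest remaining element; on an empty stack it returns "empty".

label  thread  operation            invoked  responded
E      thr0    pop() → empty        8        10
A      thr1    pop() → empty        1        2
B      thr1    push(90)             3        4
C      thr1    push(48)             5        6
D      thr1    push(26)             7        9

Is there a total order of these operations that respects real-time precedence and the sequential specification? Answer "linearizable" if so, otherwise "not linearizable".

cut after 9 events: linearizable; cut after 10 events (E responds, time 10): not linearizable
every one of the 2 real-time-consistent orders over 5 completed stack ops fails the sequential spec
for example A, B, C, D, E fails at step 5: E pop() → empty is not legal there
for example A, B, C, E, D fails at step 4: E pop() → empty is not legal there

not linearizable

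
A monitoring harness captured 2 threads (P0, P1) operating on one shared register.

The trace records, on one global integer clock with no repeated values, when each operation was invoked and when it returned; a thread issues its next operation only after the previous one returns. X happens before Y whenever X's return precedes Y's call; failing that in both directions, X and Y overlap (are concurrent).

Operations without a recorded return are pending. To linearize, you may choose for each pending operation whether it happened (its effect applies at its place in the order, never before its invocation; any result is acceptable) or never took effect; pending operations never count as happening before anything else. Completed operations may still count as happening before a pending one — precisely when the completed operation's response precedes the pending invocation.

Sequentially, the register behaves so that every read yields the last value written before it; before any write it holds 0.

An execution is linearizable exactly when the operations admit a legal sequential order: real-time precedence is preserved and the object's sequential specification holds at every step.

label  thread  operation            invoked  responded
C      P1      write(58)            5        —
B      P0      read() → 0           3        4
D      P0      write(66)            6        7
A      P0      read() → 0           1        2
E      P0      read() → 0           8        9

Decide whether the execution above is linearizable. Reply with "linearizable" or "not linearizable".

not linearizable

cut after 8 events: linearizable; cut after 9 events (E responds, time 9): not linearizable
a single order respects real time; the 4 completed register operations fail replay along it
no escape via the 1 pending operation (C): every completion choice fails
for example A, B, D, E (pending dropped) fails at step 4: E read() → 0 is not legal there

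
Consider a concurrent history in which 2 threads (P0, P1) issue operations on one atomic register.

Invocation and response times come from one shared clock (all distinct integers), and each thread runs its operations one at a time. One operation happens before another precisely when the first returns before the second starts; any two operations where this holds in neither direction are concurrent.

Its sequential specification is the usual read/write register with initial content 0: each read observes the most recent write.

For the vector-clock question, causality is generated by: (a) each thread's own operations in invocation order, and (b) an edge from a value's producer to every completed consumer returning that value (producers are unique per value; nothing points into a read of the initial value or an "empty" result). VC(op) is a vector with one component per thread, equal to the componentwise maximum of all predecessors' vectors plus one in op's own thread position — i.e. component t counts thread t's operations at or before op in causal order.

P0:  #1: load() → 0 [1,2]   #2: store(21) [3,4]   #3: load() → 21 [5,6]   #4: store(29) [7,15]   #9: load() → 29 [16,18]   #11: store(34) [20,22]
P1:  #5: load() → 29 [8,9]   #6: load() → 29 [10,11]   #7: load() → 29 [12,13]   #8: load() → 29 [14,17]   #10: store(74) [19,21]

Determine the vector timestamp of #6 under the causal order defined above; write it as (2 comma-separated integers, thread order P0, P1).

(4, 2)

no predecessors for #1 (invoked 1): P0 increments from zero → (1, 0)
merge at #2 (invoked 3): VC(#1)=(1, 0), own-thread bump on P0 → (2, 0)
merge at #3 (invoked 5): VC(#2)=(2, 0), own-thread bump on P0 → (3, 0)
merge at #4 (invoked 7): VC(#3)=(3, 0), own-thread bump on P0 → (4, 0)
merge at #5 (invoked 8): VC(#4)=(4, 0), own-thread bump on P1 → (4, 1)
merge at #9 (invoked 16): VC(#4)=(4, 0), own-thread bump on P0 → (5, 0)
merge at #6 (invoked 10): VC(#4)=(4, 0), VC(#5)=(4, 1), own-thread bump on P1 → (4, 2)
merge at #11 (invoked 20): VC(#9)=(5, 0), own-thread bump on P0 → (6, 0)
merge at #7 (invoked 12): VC(#4)=(4, 0), VC(#6)=(4, 2), own-thread bump on P1 → (4, 3)
merge at #8 (invoked 14): VC(#4)=(4, 0), VC(#7)=(4, 3), own-thread bump on P1 → (4, 4)
merge at #10 (invoked 19): VC(#8)=(4, 4), own-thread bump on P1 → (4, 5)
target: VC(#6) = (4, 2)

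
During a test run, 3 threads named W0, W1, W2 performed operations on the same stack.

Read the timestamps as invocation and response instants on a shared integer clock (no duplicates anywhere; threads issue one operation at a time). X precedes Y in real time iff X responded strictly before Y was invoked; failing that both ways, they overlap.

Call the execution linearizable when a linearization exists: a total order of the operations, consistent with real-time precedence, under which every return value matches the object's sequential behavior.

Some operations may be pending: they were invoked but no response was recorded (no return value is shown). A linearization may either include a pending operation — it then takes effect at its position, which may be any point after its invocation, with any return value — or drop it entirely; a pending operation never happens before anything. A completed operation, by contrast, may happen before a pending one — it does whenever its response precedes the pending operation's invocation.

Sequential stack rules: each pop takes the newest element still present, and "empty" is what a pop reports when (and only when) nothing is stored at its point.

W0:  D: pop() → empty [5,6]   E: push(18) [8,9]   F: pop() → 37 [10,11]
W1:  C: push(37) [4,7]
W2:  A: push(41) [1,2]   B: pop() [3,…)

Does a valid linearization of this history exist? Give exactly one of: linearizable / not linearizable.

the violation lands at event 11, F's response at time 11: events 1..10 linearize, events 1..11 do not
all 2 real-time-respecting orders fail — 5 completed stack operations, no legal replay
no escape via the 1 pending operation (B): every completion choice fails
sample order A, C, D, E, F (pending dropped) stalls at step 3 — D pop() → empty has no legal effect
sample order A, D, C, E, F (pending dropped) stalls at step 2 — D pop() → empty has no legal effect

not linearizable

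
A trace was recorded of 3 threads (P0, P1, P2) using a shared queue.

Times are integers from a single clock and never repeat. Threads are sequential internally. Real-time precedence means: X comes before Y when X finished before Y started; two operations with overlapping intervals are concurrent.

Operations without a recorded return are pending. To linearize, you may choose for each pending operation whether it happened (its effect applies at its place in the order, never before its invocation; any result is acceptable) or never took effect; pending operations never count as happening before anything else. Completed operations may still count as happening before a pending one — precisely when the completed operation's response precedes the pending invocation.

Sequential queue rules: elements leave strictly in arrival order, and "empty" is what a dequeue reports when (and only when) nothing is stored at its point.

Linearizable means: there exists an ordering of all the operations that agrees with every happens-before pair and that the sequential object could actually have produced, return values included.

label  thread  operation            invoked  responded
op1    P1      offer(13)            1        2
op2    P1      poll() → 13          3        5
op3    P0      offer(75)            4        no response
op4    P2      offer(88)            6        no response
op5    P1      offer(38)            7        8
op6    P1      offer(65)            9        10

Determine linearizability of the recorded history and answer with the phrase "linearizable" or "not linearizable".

a witness: op1, op2, op3, op4, op5, op6
step 1: op1 offer(13) — queue <13>
step 2: op2 poll() → 13 — queue <>
step 3: op3 offer(75) (pending, included) — queue <75>
step 4: op4 offer(88) (pending, included) — queue <75,88>
step 5: op5 offer(38) — queue <75,88,38>
step 6: op6 offer(65) — queue <75,88,38,65>

linearizable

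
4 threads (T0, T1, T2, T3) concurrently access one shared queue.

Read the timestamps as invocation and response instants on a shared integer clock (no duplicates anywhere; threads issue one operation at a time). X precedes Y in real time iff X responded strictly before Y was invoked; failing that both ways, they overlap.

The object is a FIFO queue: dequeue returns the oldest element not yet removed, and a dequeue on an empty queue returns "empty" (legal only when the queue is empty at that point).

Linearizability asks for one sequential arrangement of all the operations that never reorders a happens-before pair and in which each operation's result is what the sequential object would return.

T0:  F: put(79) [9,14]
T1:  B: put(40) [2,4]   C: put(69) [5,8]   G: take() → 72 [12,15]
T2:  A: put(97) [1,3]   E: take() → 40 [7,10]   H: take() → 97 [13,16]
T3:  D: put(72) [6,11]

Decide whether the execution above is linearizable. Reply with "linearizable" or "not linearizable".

linearizable

one valid linearization: B, A, D, C, E, F, H, G
1. B put(40), leaving queue <40>
2. A put(97), leaving queue <40,97>
3. D put(72), leaving queue <40,97,72>
4. C put(69), leaving queue <40,97,72,69>
5. E take() → 40, leaving queue <97,72,69>
6. F put(79), leaving queue <97,72,69,79>
7. H take() → 97, leaving queue <72,69,79>
8. G take() → 72, leaving queue <69,79>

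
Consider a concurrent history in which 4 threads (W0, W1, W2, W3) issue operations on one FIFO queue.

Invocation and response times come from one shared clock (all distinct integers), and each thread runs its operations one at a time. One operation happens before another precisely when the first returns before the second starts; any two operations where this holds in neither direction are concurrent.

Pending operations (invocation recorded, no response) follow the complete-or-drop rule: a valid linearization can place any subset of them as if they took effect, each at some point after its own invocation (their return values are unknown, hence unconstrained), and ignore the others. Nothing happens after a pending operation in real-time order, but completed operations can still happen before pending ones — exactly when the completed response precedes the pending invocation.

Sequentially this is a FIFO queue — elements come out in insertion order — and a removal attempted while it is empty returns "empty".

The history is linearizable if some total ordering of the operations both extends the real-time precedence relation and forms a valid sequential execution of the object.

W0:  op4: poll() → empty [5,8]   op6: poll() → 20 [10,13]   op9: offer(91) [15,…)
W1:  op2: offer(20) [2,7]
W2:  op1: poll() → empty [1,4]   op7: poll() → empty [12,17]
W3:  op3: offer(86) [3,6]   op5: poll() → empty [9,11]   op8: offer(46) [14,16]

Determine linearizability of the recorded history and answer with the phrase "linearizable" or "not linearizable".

not linearizable

prefix check: 1..10 passes, 1..11 fails once op5's time-11 response joins
checked exhaustively: 12 real-time-consistent orders of 5 completed operations, zero legal FIFO queue replays
include/drop combinations of the 1 pending operation (op6) were all tried; none helps
take op1, op2, op3, op4, op5 (pending dropped): step 4 already fails, because op4 poll() → empty cannot occur there
take op1, op2, op4, op3, op5 (pending dropped): step 3 already fails, because op4 poll() → empty cannot occur there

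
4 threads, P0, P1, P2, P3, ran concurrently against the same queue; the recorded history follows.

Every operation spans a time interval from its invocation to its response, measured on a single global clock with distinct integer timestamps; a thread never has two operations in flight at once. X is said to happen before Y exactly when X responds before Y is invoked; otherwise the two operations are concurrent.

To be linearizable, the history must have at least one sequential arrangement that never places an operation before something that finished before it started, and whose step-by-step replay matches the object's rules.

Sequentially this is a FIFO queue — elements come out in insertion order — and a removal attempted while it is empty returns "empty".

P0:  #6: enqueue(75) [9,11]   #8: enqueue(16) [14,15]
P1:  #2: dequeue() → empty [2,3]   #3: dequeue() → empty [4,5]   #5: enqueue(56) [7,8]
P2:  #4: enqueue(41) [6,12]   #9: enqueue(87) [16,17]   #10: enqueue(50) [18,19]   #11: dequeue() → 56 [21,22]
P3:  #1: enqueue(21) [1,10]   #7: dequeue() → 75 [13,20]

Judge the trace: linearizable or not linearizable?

through event 19 a valid linearization exists; event 20 (#7 responding at time 20) ends that
10 completed operations, 72 real-time-consistent orders — every queue replay fails
one such order, #1, #2, #3, #4, #5, #6, #7, #8, #9, #10, breaks at step 2 where #2 dequeue() → empty is illegal
one such order, #1, #2, #3, #4, #5, #6, #8, #7, #9, #10, breaks at step 2 where #2 dequeue() → empty is illegal

not linearizable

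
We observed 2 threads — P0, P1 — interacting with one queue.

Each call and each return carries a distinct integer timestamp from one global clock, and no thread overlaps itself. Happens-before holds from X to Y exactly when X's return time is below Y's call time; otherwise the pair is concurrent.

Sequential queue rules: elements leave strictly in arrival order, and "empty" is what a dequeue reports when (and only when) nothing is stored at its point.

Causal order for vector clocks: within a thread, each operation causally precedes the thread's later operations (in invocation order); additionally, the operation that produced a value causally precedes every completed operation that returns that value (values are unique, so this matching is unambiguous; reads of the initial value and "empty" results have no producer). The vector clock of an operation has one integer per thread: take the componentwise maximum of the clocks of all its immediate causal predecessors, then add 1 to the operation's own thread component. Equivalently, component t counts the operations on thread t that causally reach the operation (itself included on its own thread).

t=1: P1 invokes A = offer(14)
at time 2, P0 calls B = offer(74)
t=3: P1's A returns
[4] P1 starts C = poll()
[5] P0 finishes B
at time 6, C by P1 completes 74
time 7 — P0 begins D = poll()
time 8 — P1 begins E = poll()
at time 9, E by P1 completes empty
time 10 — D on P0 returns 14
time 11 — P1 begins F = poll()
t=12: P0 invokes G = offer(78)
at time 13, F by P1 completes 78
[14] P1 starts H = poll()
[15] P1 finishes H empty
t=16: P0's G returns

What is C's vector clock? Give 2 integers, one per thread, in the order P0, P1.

(1, 2)

A, invoked 1, has no incoming edges; only P1's bump applies → (0, 1)
B, invoked 2, has no incoming edges; only P0's bump applies → (1, 0)
VC(C, invoked at 4): max of VC(A)=(0, 1), VC(B)=(1, 0), then +1 on thread P1 → (1, 2)
VC(D, invoked at 7): max of VC(A)=(0, 1), VC(B)=(1, 0), then +1 on thread P0 → (2, 1)
VC(E, invoked at 8): max of VC(C)=(1, 2), then +1 on thread P1 → (1, 3)
VC(G, invoked at 12): max of VC(D)=(2, 1), then +1 on thread P0 → (3, 1)
VC(F, invoked at 11): max of VC(E)=(1, 3), VC(G)=(3, 1), then +1 on thread P1 → (3, 4)
VC(H, invoked at 14): max of VC(F)=(3, 4), then +1 on thread P1 → (3, 5)
target: VC(C) = (1, 2)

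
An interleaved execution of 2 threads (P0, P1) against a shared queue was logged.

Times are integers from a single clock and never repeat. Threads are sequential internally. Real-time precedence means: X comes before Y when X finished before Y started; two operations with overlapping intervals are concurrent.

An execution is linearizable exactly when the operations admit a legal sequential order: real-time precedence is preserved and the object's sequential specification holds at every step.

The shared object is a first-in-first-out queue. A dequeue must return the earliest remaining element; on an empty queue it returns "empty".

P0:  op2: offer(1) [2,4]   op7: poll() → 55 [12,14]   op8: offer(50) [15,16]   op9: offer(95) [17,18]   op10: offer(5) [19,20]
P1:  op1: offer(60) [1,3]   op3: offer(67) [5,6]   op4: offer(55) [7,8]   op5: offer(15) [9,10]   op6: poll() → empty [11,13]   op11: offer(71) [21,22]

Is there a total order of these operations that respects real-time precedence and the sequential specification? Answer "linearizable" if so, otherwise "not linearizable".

prefix check: 1..12 passes, 1..13 fails once op6's time-13 response joins
6 completed operations, 2 real-time-consistent orders — every queue replay fails
completion choices over the 1 pending operation (op7) were checked; none helps
sample order op1, op2, op3, op4, op5, op6 (pending dropped) stalls at step 6 — op6 poll() → empty has no legal effect
sample order op2, op1, op3, op4, op5, op6 (pending dropped) stalls at step 6 — op6 poll() → empty has no legal effect

not linearizable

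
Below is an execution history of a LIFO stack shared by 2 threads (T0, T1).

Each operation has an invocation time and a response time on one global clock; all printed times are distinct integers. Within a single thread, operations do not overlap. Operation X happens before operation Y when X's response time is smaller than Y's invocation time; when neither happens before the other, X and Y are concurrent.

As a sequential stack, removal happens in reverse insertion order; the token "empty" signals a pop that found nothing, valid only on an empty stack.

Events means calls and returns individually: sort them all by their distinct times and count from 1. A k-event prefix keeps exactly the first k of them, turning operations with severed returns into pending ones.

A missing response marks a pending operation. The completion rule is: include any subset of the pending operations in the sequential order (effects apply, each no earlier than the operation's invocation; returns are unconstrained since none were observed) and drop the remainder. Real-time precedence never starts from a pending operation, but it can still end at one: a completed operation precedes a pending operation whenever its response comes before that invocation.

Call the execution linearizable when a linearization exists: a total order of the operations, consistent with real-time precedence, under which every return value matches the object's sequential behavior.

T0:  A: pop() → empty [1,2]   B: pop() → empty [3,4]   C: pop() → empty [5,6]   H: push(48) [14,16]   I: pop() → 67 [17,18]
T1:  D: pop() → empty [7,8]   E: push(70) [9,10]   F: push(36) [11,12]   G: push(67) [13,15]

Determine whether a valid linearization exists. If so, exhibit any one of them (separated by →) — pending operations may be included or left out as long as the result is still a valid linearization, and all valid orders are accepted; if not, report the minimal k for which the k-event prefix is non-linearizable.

1. A pop() → empty, leaving stack <>
2. B pop() → empty, leaving stack <>
3. C pop() → empty, leaving stack <>
4. D pop() → empty, leaving stack <>
5. E push(70), leaving stack <70>
6. F push(36), leaving stack <70,36>
7. H push(48), leaving stack <70,36,48>
8. G push(67), leaving stack <70,36,48,67>
9. I pop() → 67, leaving stack <70,36,48>

linearizable — witness: A → B → C → D → E → F → H → G → I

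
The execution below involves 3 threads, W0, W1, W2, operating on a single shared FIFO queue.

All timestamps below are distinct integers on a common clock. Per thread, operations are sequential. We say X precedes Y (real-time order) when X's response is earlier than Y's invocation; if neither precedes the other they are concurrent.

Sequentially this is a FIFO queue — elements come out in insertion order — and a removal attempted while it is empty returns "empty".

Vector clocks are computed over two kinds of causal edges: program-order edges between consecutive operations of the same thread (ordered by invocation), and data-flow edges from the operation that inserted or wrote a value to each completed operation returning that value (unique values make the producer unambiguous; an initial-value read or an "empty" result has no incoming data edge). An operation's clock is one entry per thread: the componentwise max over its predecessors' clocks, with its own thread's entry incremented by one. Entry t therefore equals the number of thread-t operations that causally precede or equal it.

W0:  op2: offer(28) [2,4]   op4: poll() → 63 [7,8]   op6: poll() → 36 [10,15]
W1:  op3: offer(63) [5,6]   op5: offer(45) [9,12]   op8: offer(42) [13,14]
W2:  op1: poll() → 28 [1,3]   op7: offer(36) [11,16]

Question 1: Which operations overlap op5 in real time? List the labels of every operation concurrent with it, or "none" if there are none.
Answer: op6, op7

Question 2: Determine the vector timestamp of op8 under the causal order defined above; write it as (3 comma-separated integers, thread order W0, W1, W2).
Answer: (0, 3, 0)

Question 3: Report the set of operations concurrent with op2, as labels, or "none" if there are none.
Answer: op1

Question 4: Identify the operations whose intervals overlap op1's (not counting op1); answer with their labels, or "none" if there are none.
Answer: op2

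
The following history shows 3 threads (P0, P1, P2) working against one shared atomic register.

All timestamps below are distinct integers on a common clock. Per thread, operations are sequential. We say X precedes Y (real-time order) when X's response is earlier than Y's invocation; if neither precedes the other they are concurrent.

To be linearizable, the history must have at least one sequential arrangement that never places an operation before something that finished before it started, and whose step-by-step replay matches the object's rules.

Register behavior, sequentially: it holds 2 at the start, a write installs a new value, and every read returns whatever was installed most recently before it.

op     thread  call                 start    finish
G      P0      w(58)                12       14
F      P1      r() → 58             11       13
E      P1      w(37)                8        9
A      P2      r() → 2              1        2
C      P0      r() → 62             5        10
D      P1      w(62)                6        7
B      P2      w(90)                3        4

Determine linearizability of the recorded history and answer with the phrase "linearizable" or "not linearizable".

linearizable

witness order: A, B, D, C, E, G, F
1. A r() → 2, leaving value 2
2. B w(90), leaving value 90
3. D w(62), leaving value 62
4. C r() → 62, leaving value 62
5. E w(37), leaving value 37
6. G w(58), leaving value 58
7. F r() → 58, leaving value 58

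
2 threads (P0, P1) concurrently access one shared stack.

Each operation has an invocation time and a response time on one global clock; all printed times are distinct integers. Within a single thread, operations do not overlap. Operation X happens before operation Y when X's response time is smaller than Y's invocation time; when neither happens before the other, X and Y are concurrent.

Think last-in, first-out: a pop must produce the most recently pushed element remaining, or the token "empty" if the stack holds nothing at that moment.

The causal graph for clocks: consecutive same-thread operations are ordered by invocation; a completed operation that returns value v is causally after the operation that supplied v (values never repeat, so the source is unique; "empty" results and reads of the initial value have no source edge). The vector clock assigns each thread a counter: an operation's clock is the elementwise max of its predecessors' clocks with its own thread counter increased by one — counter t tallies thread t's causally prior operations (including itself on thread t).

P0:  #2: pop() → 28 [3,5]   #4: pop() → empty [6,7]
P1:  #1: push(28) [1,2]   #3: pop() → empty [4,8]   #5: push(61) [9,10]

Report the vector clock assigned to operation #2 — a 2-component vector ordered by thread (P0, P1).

(1, 1)

invoked at 1, #1 has no predecessors; its own P1 bump gives (0, 1)
invoked at 4, #3 merges VC(#1)=(0, 1) and bumps P1's slot → (0, 2)
invoked at 3, #2 merges VC(#1)=(0, 1) and bumps P0's slot → (1, 1)
invoked at 9, #5 merges VC(#3)=(0, 2) and bumps P1's slot → (0, 3)
invoked at 6, #4 merges VC(#2)=(1, 1) and bumps P0's slot → (2, 1)
target: VC(#2) = (1, 1)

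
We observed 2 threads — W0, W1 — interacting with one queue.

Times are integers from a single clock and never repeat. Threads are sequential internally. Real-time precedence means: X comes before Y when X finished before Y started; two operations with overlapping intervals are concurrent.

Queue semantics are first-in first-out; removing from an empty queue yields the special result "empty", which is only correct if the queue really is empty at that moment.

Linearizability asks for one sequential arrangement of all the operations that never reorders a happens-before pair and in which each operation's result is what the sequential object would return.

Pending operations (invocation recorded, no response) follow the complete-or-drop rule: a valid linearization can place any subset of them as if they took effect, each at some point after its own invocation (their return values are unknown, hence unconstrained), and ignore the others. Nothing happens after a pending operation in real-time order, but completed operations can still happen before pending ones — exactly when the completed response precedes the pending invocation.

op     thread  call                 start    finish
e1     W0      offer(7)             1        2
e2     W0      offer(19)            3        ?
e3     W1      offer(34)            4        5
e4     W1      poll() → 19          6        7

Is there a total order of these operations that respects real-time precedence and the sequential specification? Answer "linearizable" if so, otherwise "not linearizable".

not linearizable

events 1..6 are fine; event 7 — the response of e4 at time 7 — makes the prefix non-linearizable
the completed operations (3 total) allow one real-time order; the queue replay rejects it
no escape via the 1 pending operation (e2): every completion choice fails
take e1, e3, e4 (pending dropped): step 3 already fails, because e4 poll() → 19 cannot occur there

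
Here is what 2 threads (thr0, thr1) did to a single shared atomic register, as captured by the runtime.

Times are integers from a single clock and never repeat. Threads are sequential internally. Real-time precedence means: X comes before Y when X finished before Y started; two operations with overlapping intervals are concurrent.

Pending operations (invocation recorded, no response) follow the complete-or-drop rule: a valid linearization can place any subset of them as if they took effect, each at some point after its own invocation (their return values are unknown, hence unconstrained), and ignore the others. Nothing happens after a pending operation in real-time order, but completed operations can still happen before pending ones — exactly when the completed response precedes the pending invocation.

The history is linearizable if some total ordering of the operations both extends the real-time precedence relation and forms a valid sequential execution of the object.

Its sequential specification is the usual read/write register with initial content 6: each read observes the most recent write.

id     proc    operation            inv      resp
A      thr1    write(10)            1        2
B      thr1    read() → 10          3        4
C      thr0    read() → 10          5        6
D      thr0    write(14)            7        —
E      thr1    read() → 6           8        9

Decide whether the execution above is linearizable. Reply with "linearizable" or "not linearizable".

already the first 9 events (up to E's response at time 9) admit no linearization; the first 8 still do
exactly one order of the 4 completed ops respects real time; the atomic register replay fails
no escape via the 1 pending operation (D): every completion choice fails
one such order, A, B, C, E (pending dropped), breaks at step 4 where E read() → 6 is illegal

not linearizable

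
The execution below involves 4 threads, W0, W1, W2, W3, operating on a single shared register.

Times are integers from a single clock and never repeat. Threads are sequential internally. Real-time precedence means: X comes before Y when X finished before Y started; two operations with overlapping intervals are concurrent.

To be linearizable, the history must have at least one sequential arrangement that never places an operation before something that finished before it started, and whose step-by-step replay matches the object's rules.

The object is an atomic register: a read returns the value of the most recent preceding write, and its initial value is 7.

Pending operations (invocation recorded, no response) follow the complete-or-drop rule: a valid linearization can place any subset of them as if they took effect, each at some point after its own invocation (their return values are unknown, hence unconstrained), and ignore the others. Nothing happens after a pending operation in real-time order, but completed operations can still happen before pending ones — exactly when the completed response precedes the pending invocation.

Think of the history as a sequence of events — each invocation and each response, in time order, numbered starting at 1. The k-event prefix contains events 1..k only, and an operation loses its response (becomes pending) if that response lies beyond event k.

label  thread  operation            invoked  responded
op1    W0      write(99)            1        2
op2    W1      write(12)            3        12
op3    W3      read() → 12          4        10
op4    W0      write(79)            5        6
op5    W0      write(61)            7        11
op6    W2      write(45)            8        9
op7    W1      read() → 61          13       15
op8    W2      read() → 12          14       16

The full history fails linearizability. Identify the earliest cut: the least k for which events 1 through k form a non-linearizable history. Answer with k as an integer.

events 1..15 are still linearizable — one witness is op1, op2, op3, op4, op6, op5, op7:
1. op1 write(99), leaving value 99
2. op2 write(12), leaving value 12
3. op3 read() → 12, leaving value 12
4. op4 write(79), leaving value 79
5. op6 write(45), leaving value 45
6. op5 write(61), leaving value 61
7. op7 read() → 61, leaving value 61
once event 16 joins (op8's response, time 16), exhaustive search finds no witness
sample order op1, op2, op3, op4, op5, op6, op7, op8 stalls at step 7 — op7 read() → 61 has no legal effect
sample order op1, op2, op3, op4, op5, op6, op8, op7 stalls at step 7 — op8 read() → 12 has no legal effect

16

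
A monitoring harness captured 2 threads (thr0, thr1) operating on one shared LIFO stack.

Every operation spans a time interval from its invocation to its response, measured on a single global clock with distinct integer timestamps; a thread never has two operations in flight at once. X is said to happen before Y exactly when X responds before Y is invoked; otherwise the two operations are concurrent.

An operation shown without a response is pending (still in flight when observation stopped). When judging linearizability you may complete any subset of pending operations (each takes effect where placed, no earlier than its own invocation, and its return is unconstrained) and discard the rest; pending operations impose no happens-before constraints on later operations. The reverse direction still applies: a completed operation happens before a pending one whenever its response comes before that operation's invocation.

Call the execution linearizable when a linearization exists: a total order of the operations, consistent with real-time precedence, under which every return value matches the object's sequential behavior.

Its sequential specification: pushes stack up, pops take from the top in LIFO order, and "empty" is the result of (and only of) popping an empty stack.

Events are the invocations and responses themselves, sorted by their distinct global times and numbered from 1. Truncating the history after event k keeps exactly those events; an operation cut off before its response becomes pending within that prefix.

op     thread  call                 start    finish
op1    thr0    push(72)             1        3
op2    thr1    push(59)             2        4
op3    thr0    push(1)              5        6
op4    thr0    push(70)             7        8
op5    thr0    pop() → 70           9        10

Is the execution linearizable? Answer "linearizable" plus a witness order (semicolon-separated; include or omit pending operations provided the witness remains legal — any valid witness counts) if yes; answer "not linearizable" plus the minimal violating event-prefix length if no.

linearizable — witness: op1; op2; op3; op4; op5

step 1: op1 push(72) — stack <72>
step 2: op2 push(59) — stack <72,59>
step 3: op3 push(1) — stack <72,59,1>
step 4: op4 push(70) — stack <72,59,1,70>
step 5: op5 pop() → 70 — stack <72,59,1>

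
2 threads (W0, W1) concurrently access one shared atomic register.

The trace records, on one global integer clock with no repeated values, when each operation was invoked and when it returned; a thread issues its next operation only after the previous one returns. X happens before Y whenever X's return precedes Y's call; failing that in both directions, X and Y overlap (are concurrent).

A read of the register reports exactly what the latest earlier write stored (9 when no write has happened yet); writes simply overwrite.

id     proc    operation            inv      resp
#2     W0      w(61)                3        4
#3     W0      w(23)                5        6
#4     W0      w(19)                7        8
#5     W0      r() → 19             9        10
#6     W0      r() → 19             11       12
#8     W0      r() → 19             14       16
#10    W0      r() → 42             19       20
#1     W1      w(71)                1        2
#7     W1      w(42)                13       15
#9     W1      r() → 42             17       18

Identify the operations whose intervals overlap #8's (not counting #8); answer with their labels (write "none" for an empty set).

overlap test against #8 [14,16]: concurrent iff the interval meets 14..16
#1 [1,2]: before
#2 [3,4]: before
#3 [5,6]: before
#4 [7,8]: before
#5 [9,10]: before
#6 [11,12]: before
#7 [13,15]: concurrent
#9 [17,18]: after
#10 [19,20]: after

#7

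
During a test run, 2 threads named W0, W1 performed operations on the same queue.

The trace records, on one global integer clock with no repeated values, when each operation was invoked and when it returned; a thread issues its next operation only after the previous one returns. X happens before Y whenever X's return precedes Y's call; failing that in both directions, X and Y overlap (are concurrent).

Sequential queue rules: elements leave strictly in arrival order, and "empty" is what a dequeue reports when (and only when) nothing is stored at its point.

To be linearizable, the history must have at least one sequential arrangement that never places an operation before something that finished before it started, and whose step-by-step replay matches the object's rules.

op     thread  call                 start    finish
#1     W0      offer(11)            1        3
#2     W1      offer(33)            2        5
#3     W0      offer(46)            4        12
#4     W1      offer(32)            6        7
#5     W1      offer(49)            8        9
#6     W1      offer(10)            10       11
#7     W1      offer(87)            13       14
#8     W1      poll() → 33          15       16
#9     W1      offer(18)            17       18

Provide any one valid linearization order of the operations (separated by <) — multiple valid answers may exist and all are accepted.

1. #2 offer(33), leaving queue <33>
2. #1 offer(11), leaving queue <33,11>
3. #3 offer(46), leaving queue <33,11,46>
4. #4 offer(32), leaving queue <33,11,46,32>
5. #5 offer(49), leaving queue <33,11,46,32,49>
6. #6 offer(10), leaving queue <33,11,46,32,49,10>
7. #7 offer(87), leaving queue <33,11,46,32,49,10,87>
8. #8 poll() → 33, leaving queue <11,46,32,49,10,87>
9. #9 offer(18), leaving queue <11,46,32,49,10,87,18>

#2 < #1 < #3 < #4 < #5 < #6 < #7 < #8 < #9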